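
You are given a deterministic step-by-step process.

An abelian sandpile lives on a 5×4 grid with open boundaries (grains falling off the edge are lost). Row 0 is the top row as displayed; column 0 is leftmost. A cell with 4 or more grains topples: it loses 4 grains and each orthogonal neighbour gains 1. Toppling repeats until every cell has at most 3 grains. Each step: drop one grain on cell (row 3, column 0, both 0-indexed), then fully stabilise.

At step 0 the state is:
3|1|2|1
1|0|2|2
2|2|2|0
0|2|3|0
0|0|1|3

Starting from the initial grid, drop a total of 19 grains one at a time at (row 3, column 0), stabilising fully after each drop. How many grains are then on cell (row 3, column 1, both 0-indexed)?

2

t=0: 3|1|2|1
1|0|2|2
2|2|2|0
0|2|3|0
0|0|1|3
t=1: 3|1|2|1
1|0|2|2
2|2|2|0
1|2|3|0
0|0|1|3
t=2: 3|1|2|1
1|0|2|2
2|2|2|0
2|2|3|0
0|0|1|3
t=3: 3|1|2|1
1|0|2|2
2|2|2|0
3|2|3|0
0|0|1|3
t=4: 3|1|2|1
1|0|2|2
3|2|2|0
0|3|3|0
1|0|1|3
t=5: 3|1|2|1
1|0|2|2
3|2|2|0
1|3|3|0
1|0|1|3
t=6: 3|1|2|1
1|0|2|2
3|2|2|0
2|3|3|0
1|0|1|3
t=7: 3|1|2|1
1|0|2|2
3|2|2|0
3|3|3|0
1|0|1|3
t=8: 3|1|2|1
2|1|3|2
1|1|0|1
2|2|1|1
2|1|2|3
t=9: 3|1|2|1
2|1|3|2
1|1|0|1
3|2|1|1
2|1|2|3
t=10: 3|1|2|1
2|1|3|2
2|1|0|1
0|3|1|1
3|1|2|3
t=11: 3|1|2|1
2|1|3|2
2|1|0|1
1|3|1|1
3|1|2|3
t=12: 3|1|2|1
2|1|3|2
2|1|0|1
2|3|1|1
3|1|2|3
t=13: 3|1|2|1
2|1|3|2
2|1|0|1
3|3|1|1
3|1|2|3
t=14: 3|1|2|1
2|1|3|2
3|2|0|1
2|0|2|1
0|3|2|3
t=15: 3|1|2|1
2|1|3|2
3|2|0|1
3|0|2|1
0|3|2|3
t=16: 3|1|2|1
3|1|3|2
0|3|0|1
1|1|2|1
1|3|2|3
t=17: 3|1|2|1
3|1|3|2
0|3|0|1
2|1|2|1
1|3|2|3
t=18: 3|1|2|1
3|1|3|2
0|3|0|1
3|1|2|1
1|3|2|3
t=19: 3|1|2|1
3|1|3|2
1|3|0|1
0|2|2|1
2|3|2|3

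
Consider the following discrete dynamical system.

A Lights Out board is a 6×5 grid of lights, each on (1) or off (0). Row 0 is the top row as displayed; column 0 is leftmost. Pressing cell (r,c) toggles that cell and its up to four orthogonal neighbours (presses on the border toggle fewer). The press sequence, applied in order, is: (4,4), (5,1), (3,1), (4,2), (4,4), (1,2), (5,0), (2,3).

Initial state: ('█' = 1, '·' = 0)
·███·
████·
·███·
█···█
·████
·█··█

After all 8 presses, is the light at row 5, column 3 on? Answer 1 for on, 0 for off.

0

gen 0: ·███·
████·
·███·
█···█
·████
·█··█
gen 1: ·███·
████·
·███·
█····
·██··
·█···
gen 2: ·███·
████·
·███·
█····
··█··
█·█··
gen 3: ·███·
████·
··██·
·██··
·██··
█·█··
gen 4: ·███·
████·
··██·
·█···
···█·
█····
gen 5: ·███·
████·
··██·
·█··█
····█
█···█
gen 6: ·█·█·
█····
···█·
·█··█
····█
█···█
gen 7: ·█·█·
█····
···█·
·█··█
█···█
·█··█
gen 8: ·█·█·
█··█·
··█·█
·█·██
█···█
·█··█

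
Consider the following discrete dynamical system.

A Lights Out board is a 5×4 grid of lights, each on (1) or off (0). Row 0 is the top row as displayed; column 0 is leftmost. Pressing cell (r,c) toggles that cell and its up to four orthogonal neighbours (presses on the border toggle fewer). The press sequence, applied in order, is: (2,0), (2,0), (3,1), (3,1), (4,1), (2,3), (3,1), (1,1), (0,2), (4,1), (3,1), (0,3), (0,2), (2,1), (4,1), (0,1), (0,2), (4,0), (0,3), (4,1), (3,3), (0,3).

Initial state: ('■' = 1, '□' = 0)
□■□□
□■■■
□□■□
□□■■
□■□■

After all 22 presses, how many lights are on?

[0] □■□□
□■■■
□□■□
□□■■
□■□■
[1] □■□□
■■■■
■■■□
■□■■
□■□■
[2] □■□□
□■■■
□□■□
□□■■
□■□■
[3] □■□□
□■■■
□■■□
■■□■
□□□■
[4] □■□□
□■■■
□□■□
□□■■
□■□■
[5] □■□□
□■■■
□□■□
□■■■
■□■■
[6] □■□□
□■■□
□□□■
□■■□
■□■■
[7] □■□□
□■■□
□■□■
■□□□
■■■■
[8] □□□□
■□□□
□□□■
■□□□
■■■■
[9] □■■■
■□■□
□□□■
■□□□
■■■■
[10] □■■■
■□■□
□□□■
■■□□
□□□■
[11] □■■■
■□■□
□■□■
□□■□
□■□■
[12] □■□□
■□■■
□■□■
□□■□
□■□■
[13] □□■■
■□□■
□■□■
□□■□
□■□■
[14] □□■■
■■□■
■□■■
□■■□
□■□■
[15] □□■■
■■□■
■□■■
□□■□
■□■■
[16] ■■□■
■□□■
■□■■
□□■□
■□■■
[17] ■□■□
■□■■
■□■■
□□■□
■□■■
[18] ■□■□
■□■■
■□■■
■□■□
□■■■
[19] ■□□■
■□■□
■□■■
■□■□
□■■■
[20] ■□□■
■□■□
■□■■
■■■□
■□□■
[21] ■□□■
■□■□
■□■□
■■□■
■□□□
[22] ■□■□
■□■■
■□■□
■■□■
■□□□

11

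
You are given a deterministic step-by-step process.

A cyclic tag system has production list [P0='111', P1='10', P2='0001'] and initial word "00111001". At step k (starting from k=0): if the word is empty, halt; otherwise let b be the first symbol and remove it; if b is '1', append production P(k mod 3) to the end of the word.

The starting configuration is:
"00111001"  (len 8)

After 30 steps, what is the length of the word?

[0] "00111001"  (len 8)
[1] "0111001"  (len 7)
[2] "111001"  (len 6)
[3] "110010001"  (len 9)
[4] "10010001111"  (len 11)
[5] "001000111110"  (len 12)
[6] "01000111110"  (len 11)
[7] "1000111110"  (len 10)
[8] "00011111010"  (len 11)
[9] "0011111010"  (len 10)
[10] "011111010"  (len 9)
[11] "11111010"  (len 8)
[12] "11110100001"  (len 11)
[13] "1110100001111"  (len 13)
[14] "11010000111110"  (len 14)
[15] "10100001111100001"  (len 17)
[16] "0100001111100001111"  (len 19)
[17] "100001111100001111"  (len 18)
[18] "000011111000011110001"  (len 21)
[19] "00011111000011110001"  (len 20)
[20] "0011111000011110001"  (len 19)
[21] "011111000011110001"  (len 18)
[22] "11111000011110001"  (len 17)
[23] "111100001111000110"  (len 18)
[24] "111000011110001100001"  (len 21)
[25] "11000011110001100001111"  (len 23)
[26] "100001111000110000111110"  (len 24)
[27] "000011110001100001111100001"  (len 27)
[28] "00011110001100001111100001"  (len 26)
[29] "0011110001100001111100001"  (len 25)
[30] "011110001100001111100001"  (len 24)

24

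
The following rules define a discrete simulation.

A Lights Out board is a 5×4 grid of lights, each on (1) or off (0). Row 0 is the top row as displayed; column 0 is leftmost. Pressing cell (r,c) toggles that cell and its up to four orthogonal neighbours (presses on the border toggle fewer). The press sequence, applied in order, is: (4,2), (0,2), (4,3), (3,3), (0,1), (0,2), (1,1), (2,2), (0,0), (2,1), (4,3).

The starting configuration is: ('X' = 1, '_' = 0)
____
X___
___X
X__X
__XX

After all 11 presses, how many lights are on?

12

[0] ____
X___
___X
X__X
__XX
[1] ____
X___
___X
X_XX
_X__
[2] _XXX
X_X_
___X
X_XX
_X__
[3] _XXX
X_X_
___X
X_X_
_XXX
[4] _XXX
X_X_
____
X__X
_XX_
[5] X__X
XXX_
____
X__X
_XX_
[6] XXX_
XX__
____
X__X
_XX_
[7] X_X_
__X_
_X__
X__X
_XX_
[8] X_X_
____
__XX
X_XX
_XX_
[9] _XX_
X___
__XX
X_XX
_XX_
[10] _XX_
XX__
XX_X
XXXX
_XX_
[11] _XX_
XX__
XX_X
XXX_
_X_X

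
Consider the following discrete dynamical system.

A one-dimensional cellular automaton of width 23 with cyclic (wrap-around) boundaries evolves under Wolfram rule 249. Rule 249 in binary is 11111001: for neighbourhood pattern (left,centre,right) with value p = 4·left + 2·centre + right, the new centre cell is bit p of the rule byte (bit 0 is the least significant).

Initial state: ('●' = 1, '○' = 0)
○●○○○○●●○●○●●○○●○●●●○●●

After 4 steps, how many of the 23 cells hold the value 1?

0) ○●○○○○●●○●○●●○○●○●●●○●●
1) ●○●●●○●●●○●●●●○○●●●●●●●
2) ●●●●●●●●●●●●●●●○●●●●●●●
3) ●●●●●●●●●●●●●●●●●●●●●●●
4) ●●●●●●●●●●●●●●●●●●●●●●●

23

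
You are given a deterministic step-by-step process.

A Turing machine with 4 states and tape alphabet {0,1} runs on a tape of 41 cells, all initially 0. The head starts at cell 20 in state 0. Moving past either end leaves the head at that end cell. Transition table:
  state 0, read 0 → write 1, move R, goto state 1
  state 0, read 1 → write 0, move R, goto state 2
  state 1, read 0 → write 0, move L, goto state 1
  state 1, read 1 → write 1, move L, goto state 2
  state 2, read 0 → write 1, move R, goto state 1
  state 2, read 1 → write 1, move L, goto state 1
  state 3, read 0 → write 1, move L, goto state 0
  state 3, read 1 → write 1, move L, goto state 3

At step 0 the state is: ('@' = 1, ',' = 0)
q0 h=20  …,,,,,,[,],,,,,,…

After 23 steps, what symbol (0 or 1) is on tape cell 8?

0) q0 h=20  …,,,,,,[,],,,,,,…
1) q1 h=21  …,,,,,@[,],,,,,,…
2) q1 h=20  …,,,,,,[@],,,,,,…
3) q2 h=19  …,,,,,,[,]@,,,,,…
4) q1 h=20  …,,,,,@[@],,,,,,…
5) q2 h=19  …,,,,,,[@]@,,,,,…
6) q1 h=18  …,,,,,,[,]@@,,,,…
7) q1 h=17  …,,,,,,[,],@@,,,…
8) q1 h=16  …,,,,,,[,],,@@,,…
9) q1 h=15  …,,,,,,[,],,,@@,…
10) q1 h=14  …,,,,,,[,],,,,@@…
11) q1 h=13  …,,,,,,[,],,,,,@…
12) q1 h=12  …,,,,,,[,],,,,,,…
13) q1 h=11  …,,,,,,[,],,,,,,…
14) q1 h=10  …,,,,,,[,],,,,,,…
15) q1 h= 9  …,,,,,,[,],,,,,,…
16) q1 h= 8  …,,,,,,[,],,,,,,…
17) q1 h= 7  …,,,,,,[,],,,,,,…
18) q1 h= 6  |,,,,,,[,],,,,,,…
19) q1 h= 5  |,,,,,[,],,,,,,…
20) q1 h= 4  |,,,,[,],,,,,,…
21) q1 h= 3  |,,,[,],,,,,,…
22) q1 h= 2  |,,[,],,,,,,…
23) q1 h= 1  |,[,],,,,,,…

0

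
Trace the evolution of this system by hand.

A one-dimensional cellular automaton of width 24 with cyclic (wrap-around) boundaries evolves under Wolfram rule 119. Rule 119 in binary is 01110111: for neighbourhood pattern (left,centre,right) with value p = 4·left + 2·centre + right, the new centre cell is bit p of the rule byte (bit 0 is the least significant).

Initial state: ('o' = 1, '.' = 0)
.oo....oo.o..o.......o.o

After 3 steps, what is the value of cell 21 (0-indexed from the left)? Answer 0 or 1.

t=0: .oo....oo.o..o.......o.o
t=1: o.ooooo.oooooooooooooooo
t=2: oo....oo................
t=3: .ooooo.ooooooooooooooooo

1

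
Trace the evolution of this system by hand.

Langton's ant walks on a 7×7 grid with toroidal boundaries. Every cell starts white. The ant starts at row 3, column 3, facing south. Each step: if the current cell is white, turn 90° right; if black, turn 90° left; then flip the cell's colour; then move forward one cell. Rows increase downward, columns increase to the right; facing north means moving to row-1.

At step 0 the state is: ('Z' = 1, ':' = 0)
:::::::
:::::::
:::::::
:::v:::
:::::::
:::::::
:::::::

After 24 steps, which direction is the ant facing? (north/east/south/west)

gen 0: :::::::
:::::::
:::::::
:::v:::
:::::::
:::::::
:::::::
gen 1: :::::::
:::::::
:::::::
::<Z:::
:::::::
:::::::
:::::::
gen 2: :::::::
:::::::
::^::::
::ZZ:::
:::::::
:::::::
:::::::
gen 3: :::::::
:::::::
::Z>:::
::ZZ:::
:::::::
:::::::
:::::::
gen 4: :::::::
:::::::
::ZZ:::
::Zv:::
:::::::
:::::::
:::::::
gen 5: :::::::
:::::::
::ZZ:::
::Z:>::
:::::::
:::::::
:::::::
gen 6: :::::::
:::::::
::ZZ:::
::Z:Z::
::::v::
:::::::
:::::::
gen 7: :::::::
:::::::
::ZZ:::
::Z:Z::
:::<Z::
:::::::
:::::::
gen 8: :::::::
:::::::
::ZZ:::
::Z^Z::
:::ZZ::
:::::::
:::::::
gen 9: :::::::
:::::::
::ZZ:::
::ZZ>::
:::ZZ::
:::::::
:::::::
gen 10: :::::::
:::::::
::ZZ^::
::ZZ:::
:::ZZ::
:::::::
:::::::
gen 11: :::::::
:::::::
::ZZZ>:
::ZZ:::
:::ZZ::
:::::::
:::::::
gen 12: :::::::
:::::::
::ZZZZ:
::ZZ:v:
:::ZZ::
:::::::
:::::::
gen 13: :::::::
:::::::
::ZZZZ:
::ZZ<Z:
:::ZZ::
:::::::
:::::::
gen 14: :::::::
:::::::
::ZZ^Z:
::ZZZZ:
:::ZZ::
:::::::
:::::::
gen 15: :::::::
:::::::
::Z<:Z:
::ZZZZ:
:::ZZ::
:::::::
:::::::
gen 16: :::::::
:::::::
::Z::Z:
::ZvZZ:
:::ZZ::
:::::::
:::::::
gen 17: :::::::
:::::::
::Z::Z:
::Z:>Z:
:::ZZ::
:::::::
:::::::
gen 18: :::::::
:::::::
::Z:^Z:
::Z::Z:
:::ZZ::
:::::::
:::::::
gen 19: :::::::
:::::::
::Z:Z>:
::Z::Z:
:::ZZ::
:::::::
:::::::
gen 20: :::::::
:::::^:
::Z:Z::
::Z::Z:
:::ZZ::
:::::::
:::::::
gen 21: :::::::
:::::Z>
::Z:Z::
::Z::Z:
:::ZZ::
:::::::
:::::::
gen 22: :::::::
:::::ZZ
::Z:Z:v
::Z::Z:
:::ZZ::
:::::::
:::::::
gen 23: :::::::
:::::ZZ
::Z:Z<Z
::Z::Z:
:::ZZ::
:::::::
:::::::
gen 24: :::::::
:::::^Z
::Z:ZZZ
::Z::Z:
:::ZZ::
:::::::
:::::::

north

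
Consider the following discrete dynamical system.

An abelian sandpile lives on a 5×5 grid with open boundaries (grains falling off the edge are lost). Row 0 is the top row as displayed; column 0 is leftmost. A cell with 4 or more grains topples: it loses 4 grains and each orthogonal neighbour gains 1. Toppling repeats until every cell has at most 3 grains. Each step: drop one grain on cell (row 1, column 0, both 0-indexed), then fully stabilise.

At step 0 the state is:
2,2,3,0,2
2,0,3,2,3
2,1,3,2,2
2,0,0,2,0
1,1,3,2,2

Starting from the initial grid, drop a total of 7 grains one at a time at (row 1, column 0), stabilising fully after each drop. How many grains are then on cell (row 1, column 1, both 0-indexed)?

k=0  2,2,3,0,2
2,0,3,2,3
2,1,3,2,2
2,0,0,2,0
1,1,3,2,2
k=1  2,2,3,0,2
3,0,3,2,3
2,1,3,2,2
2,0,0,2,0
1,1,3,2,2
k=2  3,2,3,0,2
0,1,3,2,3
3,1,3,2,2
2,0,0,2,0
1,1,3,2,2
k=3  3,2,3,0,2
1,1,3,2,3
3,1,3,2,2
2,0,0,2,0
1,1,3,2,2
k=4  3,2,3,0,2
2,1,3,2,3
3,1,3,2,2
2,0,0,2,0
1,1,3,2,2
k=5  3,2,3,0,2
3,1,3,2,3
3,1,3,2,2
2,0,0,2,0
1,1,3,2,2
k=6  0,3,3,0,2
2,2,3,2,3
0,2,3,2,2
3,0,0,2,0
1,1,3,2,2
k=7  0,3,3,0,2
3,2,3,2,3
0,2,3,2,2
3,0,0,2,0
1,1,3,2,2

2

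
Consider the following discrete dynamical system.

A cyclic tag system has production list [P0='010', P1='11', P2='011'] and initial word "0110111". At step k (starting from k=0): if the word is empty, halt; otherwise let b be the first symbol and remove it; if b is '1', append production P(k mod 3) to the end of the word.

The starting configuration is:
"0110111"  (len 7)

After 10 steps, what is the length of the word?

step 0: "0110111"  (len 7)
step 1: "110111"  (len 6)
step 2: "1011111"  (len 7)
step 3: "011111011"  (len 9)
step 4: "11111011"  (len 8)
step 5: "111101111"  (len 9)
step 6: "11101111011"  (len 11)
step 7: "1101111011010"  (len 13)
step 8: "10111101101011"  (len 14)
step 9: "0111101101011011"  (len 16)
step 10: "111101101011011"  (len 15)

15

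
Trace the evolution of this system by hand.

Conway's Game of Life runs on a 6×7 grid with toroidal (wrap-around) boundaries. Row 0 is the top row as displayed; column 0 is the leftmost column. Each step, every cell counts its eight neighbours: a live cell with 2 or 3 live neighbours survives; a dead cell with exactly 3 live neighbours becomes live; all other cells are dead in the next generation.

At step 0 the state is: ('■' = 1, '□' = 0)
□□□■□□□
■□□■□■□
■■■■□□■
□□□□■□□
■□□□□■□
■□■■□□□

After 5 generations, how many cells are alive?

12

[0] □□□■□□□
■□□■□■□
■■■■□□■
□□□□■□□
■□□□□■□
■□■■□□□
[1] □■□■□□■
■□□■□□□
■■■■□■■
□□■■■■□
□■□■■□■
□■■■■□■
[2] □■□□□■■
□□□■□■□
■□□□□■□
□□□□□□□
□■□□□□■
□■□□□□■
[3] □□■□■■■
■□□□□■□
□□□□■□■
■□□□□□■
□□□□□□□
□■■□□□■
[4] □□■■■□□
■□□■□□□
□□□□□□□
■□□□□■■
□■□□□□■
■■■■□□■
[5] □□□□■□■
□□■■■□□
■□□□□□□
■□□□□■■
□□□□□□□
□□□□■■■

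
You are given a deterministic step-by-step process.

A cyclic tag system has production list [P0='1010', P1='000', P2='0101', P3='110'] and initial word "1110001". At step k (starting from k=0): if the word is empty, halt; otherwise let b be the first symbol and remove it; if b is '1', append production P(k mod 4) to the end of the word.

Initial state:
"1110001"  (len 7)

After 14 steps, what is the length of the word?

14

gen 0: "1110001"  (len 7)
gen 1: "1100011010"  (len 10)
gen 2: "100011010000"  (len 12)
gen 3: "000110100000101"  (len 15)
gen 4: "00110100000101"  (len 14)
gen 5: "0110100000101"  (len 13)
gen 6: "110100000101"  (len 12)
gen 7: "101000001010101"  (len 15)
gen 8: "01000001010101110"  (len 17)
gen 9: "1000001010101110"  (len 16)
gen 10: "000001010101110000"  (len 18)
gen 11: "00001010101110000"  (len 17)
gen 12: "0001010101110000"  (len 16)
gen 13: "001010101110000"  (len 15)
gen 14: "01010101110000"  (len 14)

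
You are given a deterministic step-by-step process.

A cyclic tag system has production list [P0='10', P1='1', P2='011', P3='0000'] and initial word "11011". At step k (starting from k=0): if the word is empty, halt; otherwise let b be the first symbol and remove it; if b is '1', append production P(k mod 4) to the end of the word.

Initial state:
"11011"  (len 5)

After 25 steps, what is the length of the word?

step 0: "11011"  (len 5)
step 1: "101110"  (len 6)
step 2: "011101"  (len 6)
step 3: "11101"  (len 5)
step 4: "11010000"  (len 8)
step 5: "101000010"  (len 9)
step 6: "010000101"  (len 9)
step 7: "10000101"  (len 8)
step 8: "00001010000"  (len 11)
step 9: "0001010000"  (len 10)
step 10: "001010000"  (len 9)
step 11: "01010000"  (len 8)
step 12: "1010000"  (len 7)
step 13: "01000010"  (len 8)
step 14: "1000010"  (len 7)
step 15: "000010011"  (len 9)
step 16: "00010011"  (len 8)
step 17: "0010011"  (len 7)
step 18: "010011"  (len 6)
step 19: "10011"  (len 5)
step 20: "00110000"  (len 8)
step 21: "0110000"  (len 7)
step 22: "110000"  (len 6)
step 23: "10000011"  (len 8)
step 24: "00000110000"  (len 11)
step 25: "0000110000"  (len 10)

10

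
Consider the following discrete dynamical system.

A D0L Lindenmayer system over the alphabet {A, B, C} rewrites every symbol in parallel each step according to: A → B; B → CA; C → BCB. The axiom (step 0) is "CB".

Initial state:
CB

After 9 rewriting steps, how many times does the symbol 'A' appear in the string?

step 0: CB
step 1: BCBCA
step 2: CABCBCABCBB
step 3: BCBBCABCBCABCBBCABCBCACA
step 4: CABCBCACABCBBCABCBCABCBBCABCBCACABCBBCABCBCABCBBBCBB
step 5: BCBBCABCBCABCBBBCBBCABCBCACABCBBCABCBCABCBBCABCBCACABCBBCABCBCABCBBBCBBCABCBCACABCBBCABCBCABCBBCABCBCACACABCBCACA
step 6: CABCBCACABCBBCABCBCABCBBCABCBCACACABCBCACABCBBCABCBCABCBBB…CABCBCABCBBCABCBCACABCBBCABCBCABCBBBCBBBCBBCABCBCABCBBBCBB  (len 245)
step 7: BCBBCABCBCABCBBBCBBCABCBCACABCBBCABCBCABCBBCABCBCACABCBBCA…BCBCACACABCBCACACABCBCACABCBBCABCBCABCBBCABCBCACACABCBCACA  (len 532)
step 8: CABCBCACABCBBCABCBCABCBBCABCBCACACABCBCACABCBBCABCBCABCBBB…CABCBCABCBBCABCBCACABCBBCABCBCABCBBBCBBBCBBCABCBCABCBBBCBB  (len 1154)
step 9: BCBBCABCBCABCBBBCBBCABCBCACABCBBCABCBCABCBBCABCBCACABCBBCA…BCBCACACABCBCACACABCBCACABCBBCABCBCABCBBCABCBCACACABCBCACA  (len 2505)

501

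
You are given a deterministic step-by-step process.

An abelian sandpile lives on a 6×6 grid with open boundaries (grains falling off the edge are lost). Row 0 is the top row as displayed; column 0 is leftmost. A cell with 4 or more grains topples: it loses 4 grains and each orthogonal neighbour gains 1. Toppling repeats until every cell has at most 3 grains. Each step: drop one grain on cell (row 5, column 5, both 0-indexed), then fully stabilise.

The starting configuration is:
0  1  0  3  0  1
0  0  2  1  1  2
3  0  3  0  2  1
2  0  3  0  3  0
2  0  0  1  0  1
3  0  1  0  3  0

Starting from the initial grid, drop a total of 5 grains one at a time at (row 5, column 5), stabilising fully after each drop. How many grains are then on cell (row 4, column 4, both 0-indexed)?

k=0  0  1  0  3  0  1
0  0  2  1  1  2
3  0  3  0  2  1
2  0  3  0  3  0
2  0  0  1  0  1
3  0  1  0  3  0
k=1  0  1  0  3  0  1
0  0  2  1  1  2
3  0  3  0  2  1
2  0  3  0  3  0
2  0  0  1  0  1
3  0  1  0  3  1
k=2  0  1  0  3  0  1
0  0  2  1  1  2
3  0  3  0  2  1
2  0  3  0  3  0
2  0  0  1  0  1
3  0  1  0  3  2
k=3  0  1  0  3  0  1
0  0  2  1  1  2
3  0  3  0  2  1
2  0  3  0  3  0
2  0  0  1  0  1
3  0  1  0  3  3
k=4  0  1  0  3  0  1
0  0  2  1  1  2
3  0  3  0  2  1
2  0  3  0  3  0
2  0  0  1  1  2
3  0  1  1  0  1
k=5  0  1  0  3  0  1
0  0  2  1  1  2
3  0  3  0  2  1
2  0  3  0  3  0
2  0  0  1  1  2
3  0  1  1  0  2

1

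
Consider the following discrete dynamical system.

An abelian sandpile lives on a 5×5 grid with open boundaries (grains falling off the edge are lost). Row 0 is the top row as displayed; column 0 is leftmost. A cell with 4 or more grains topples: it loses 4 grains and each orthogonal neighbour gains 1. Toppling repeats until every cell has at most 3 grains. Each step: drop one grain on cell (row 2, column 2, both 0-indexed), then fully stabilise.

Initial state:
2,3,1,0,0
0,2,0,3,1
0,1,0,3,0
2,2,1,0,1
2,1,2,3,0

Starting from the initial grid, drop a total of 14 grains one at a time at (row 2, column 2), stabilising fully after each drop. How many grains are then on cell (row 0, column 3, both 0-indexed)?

k=0  2,3,1,0,0
0,2,0,3,1
0,1,0,3,0
2,2,1,0,1
2,1,2,3,0
k=1  2,3,1,0,0
0,2,0,3,1
0,1,1,3,0
2,2,1,0,1
2,1,2,3,0
k=2  2,3,1,0,0
0,2,0,3,1
0,1,2,3,0
2,2,1,0,1
2,1,2,3,0
k=3  2,3,1,0,0
0,2,0,3,1
0,1,3,3,0
2,2,1,0,1
2,1,2,3,0
k=4  2,3,1,1,0
0,2,2,0,2
0,2,1,1,1
2,2,2,1,1
2,1,2,3,0
k=5  2,3,1,1,0
0,2,2,0,2
0,2,2,1,1
2,2,2,1,1
2,1,2,3,0
k=6  2,3,1,1,0
0,2,2,0,2
0,2,3,1,1
2,2,2,1,1
2,1,2,3,0
k=7  2,3,1,1,0
0,2,3,0,2
0,3,0,2,1
2,2,3,1,1
2,1,2,3,0
k=8  2,3,1,1,0
0,2,3,0,2
0,3,1,2,1
2,2,3,1,1
2,1,2,3,0
k=9  2,3,1,1,0
0,2,3,0,2
0,3,2,2,1
2,2,3,1,1
2,1,2,3,0
k=10  2,3,1,1,0
0,2,3,0,2
0,3,3,2,1
2,2,3,1,1
2,1,2,3,0
k=11  3,0,3,1,0
1,1,1,1,2
1,2,3,3,1
3,0,1,2,1
2,2,3,3,0
k=12  3,0,3,1,0
1,1,2,2,2
1,3,1,0,2
3,0,2,3,1
2,2,3,3,0
k=13  3,0,3,1,0
1,1,2,2,2
1,3,2,0,2
3,0,2,3,1
2,2,3,3,0
k=14  3,0,3,1,0
1,1,2,2,2
1,3,3,0,2
3,0,2,3,1
2,2,3,3,0

1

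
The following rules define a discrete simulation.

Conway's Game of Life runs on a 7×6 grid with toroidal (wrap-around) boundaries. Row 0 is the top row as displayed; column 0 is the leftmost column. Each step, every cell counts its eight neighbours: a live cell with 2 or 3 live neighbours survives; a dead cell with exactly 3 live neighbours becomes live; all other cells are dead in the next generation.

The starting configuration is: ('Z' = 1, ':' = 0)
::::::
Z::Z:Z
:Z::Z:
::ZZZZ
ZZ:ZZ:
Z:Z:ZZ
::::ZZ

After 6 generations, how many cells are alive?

0) ::::::
Z::Z:Z
:Z::Z:
::ZZZZ
ZZ:ZZ:
Z:Z:ZZ
::::ZZ
1) Z:::::
Z:::ZZ
:Z::::
::::::
::::::
::Z:::
Z::ZZ:
2) ZZ:Z::
ZZ:::Z
Z::::Z
::::::
::::::
:::Z::
:Z:Z:Z
3) ::::::
::Z:Z:
:Z:::Z
::::::
::::::
::Z:Z:
:Z:Z::
4) ::ZZ::
::::::
::::::
::::::
::::::
::ZZ::
::ZZ::
5) ::ZZ::
::::::
::::::
::::::
::::::
::ZZ::
:Z::Z:
6) ::ZZ::
::::::
::::::
::::::
::::::
::ZZ::
:Z::Z:

6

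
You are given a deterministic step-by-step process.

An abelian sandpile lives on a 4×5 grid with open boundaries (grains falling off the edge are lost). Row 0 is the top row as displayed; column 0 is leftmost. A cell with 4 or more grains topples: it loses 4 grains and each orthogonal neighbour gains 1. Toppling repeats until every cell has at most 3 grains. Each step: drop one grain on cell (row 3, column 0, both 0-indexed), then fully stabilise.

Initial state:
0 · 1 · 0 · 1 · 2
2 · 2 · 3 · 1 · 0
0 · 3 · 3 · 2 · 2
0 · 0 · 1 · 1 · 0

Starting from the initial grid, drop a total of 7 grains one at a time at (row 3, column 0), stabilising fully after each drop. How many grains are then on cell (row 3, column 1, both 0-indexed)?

0) 0 · 1 · 0 · 1 · 2
2 · 2 · 3 · 1 · 0
0 · 3 · 3 · 2 · 2
0 · 0 · 1 · 1 · 0
1) 0 · 1 · 0 · 1 · 2
2 · 2 · 3 · 1 · 0
0 · 3 · 3 · 2 · 2
1 · 0 · 1 · 1 · 0
2) 0 · 1 · 0 · 1 · 2
2 · 2 · 3 · 1 · 0
0 · 3 · 3 · 2 · 2
2 · 0 · 1 · 1 · 0
3) 0 · 1 · 0 · 1 · 2
2 · 2 · 3 · 1 · 0
0 · 3 · 3 · 2 · 2
3 · 0 · 1 · 1 · 0
4) 0 · 1 · 0 · 1 · 2
2 · 2 · 3 · 1 · 0
1 · 3 · 3 · 2 · 2
0 · 1 · 1 · 1 · 0
5) 0 · 1 · 0 · 1 · 2
2 · 2 · 3 · 1 · 0
1 · 3 · 3 · 2 · 2
1 · 1 · 1 · 1 · 0
6) 0 · 1 · 0 · 1 · 2
2 · 2 · 3 · 1 · 0
1 · 3 · 3 · 2 · 2
2 · 1 · 1 · 1 · 0
7) 0 · 1 · 0 · 1 · 2
2 · 2 · 3 · 1 · 0
1 · 3 · 3 · 2 · 2
3 · 1 · 1 · 1 · 0

1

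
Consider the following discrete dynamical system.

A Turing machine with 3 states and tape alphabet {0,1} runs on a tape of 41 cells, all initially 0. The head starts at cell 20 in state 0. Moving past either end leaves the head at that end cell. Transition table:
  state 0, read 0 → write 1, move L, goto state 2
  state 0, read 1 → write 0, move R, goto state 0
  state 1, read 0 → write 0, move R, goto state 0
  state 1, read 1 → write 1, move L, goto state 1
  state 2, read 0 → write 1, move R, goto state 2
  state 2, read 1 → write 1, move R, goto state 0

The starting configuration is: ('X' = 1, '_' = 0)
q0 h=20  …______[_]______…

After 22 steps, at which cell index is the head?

26

0) q0 h=20  …______[_]______…
1) q2 h=19  …______[_]X_____…
2) q2 h=20  …_____X[X]______…
3) q0 h=21  …____XX[_]______…
4) q2 h=20  …_____X[X]X_____…
5) q0 h=21  …____XX[X]______…
6) q0 h=22  …___XX_[_]______…
7) q2 h=21  …____XX[_]X_____…
8) q2 h=22  …___XXX[X]______…
9) q0 h=23  …__XXXX[_]______…
10) q2 h=22  …___XXX[X]X_____…
11) q0 h=23  …__XXXX[X]______…
12) q0 h=24  …_XXXX_[_]______…
13) q2 h=23  …__XXXX[_]X_____…
14) q2 h=24  …_XXXXX[X]______…
15) q0 h=25  …XXXXXX[_]______…
16) q2 h=24  …_XXXXX[X]X_____…
17) q0 h=25  …XXXXXX[X]______…
18) q0 h=26  …XXXXX_[_]______…
19) q2 h=25  …XXXXXX[_]X_____…
20) q2 h=26  …XXXXXX[X]______…
21) q0 h=27  …XXXXXX[_]______…
22) q2 h=26  …XXXXXX[X]X_____…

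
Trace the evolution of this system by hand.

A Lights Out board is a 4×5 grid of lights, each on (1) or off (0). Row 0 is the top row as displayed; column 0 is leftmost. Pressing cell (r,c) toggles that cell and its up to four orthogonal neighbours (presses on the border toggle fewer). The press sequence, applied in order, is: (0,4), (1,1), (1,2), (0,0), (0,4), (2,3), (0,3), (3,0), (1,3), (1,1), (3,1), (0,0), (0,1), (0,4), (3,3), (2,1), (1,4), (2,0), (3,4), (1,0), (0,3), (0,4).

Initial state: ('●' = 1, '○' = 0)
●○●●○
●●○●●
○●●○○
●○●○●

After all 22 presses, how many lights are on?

14

[0] ●○●●○
●●○●●
○●●○○
●○●○●
[1] ●○●○●
●●○●○
○●●○○
●○●○●
[2] ●●●○●
○○●●○
○○●○○
●○●○●
[3] ●●○○●
○●○○○
○○○○○
●○●○●
[4] ○○○○●
●●○○○
○○○○○
●○●○●
[5] ○○○●○
●●○○●
○○○○○
●○●○●
[6] ○○○●○
●●○●●
○○●●●
●○●●●
[7] ○○●○●
●●○○●
○○●●●
●○●●●
[8] ○○●○●
●●○○●
●○●●●
○●●●●
[9] ○○●●●
●●●●○
●○●○●
○●●●●
[10] ○●●●●
○○○●○
●●●○●
○●●●●
[11] ○●●●●
○○○●○
●○●○●
●○○●●
[12] ●○●●●
●○○●○
●○●○●
●○○●●
[13] ○●○●●
●●○●○
●○●○●
●○○●●
[14] ○●○○○
●●○●●
●○●○●
●○○●●
[15] ○●○○○
●●○●●
●○●●●
●○●○○
[16] ○●○○○
●○○●●
○●○●●
●●●○○
[17] ○●○○●
●○○○○
○●○●○
●●●○○
[18] ○●○○●
○○○○○
●○○●○
○●●○○
[19] ○●○○●
○○○○○
●○○●●
○●●●●
[20] ●●○○●
●●○○○
○○○●●
○●●●●
[21] ●●●●○
●●○●○
○○○●●
○●●●●
[22] ●●●○●
●●○●●
○○○●●
○●●●●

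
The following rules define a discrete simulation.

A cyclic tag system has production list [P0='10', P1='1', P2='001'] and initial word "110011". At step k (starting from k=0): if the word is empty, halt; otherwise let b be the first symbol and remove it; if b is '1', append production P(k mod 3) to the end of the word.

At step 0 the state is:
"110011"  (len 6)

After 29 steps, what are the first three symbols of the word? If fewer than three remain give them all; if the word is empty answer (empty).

t=0: "110011"  (len 6)
t=1: "1001110"  (len 7)
t=2: "0011101"  (len 7)
t=3: "011101"  (len 6)
t=4: "11101"  (len 5)
t=5: "11011"  (len 5)
t=6: "1011001"  (len 7)
t=7: "01100110"  (len 8)
t=8: "1100110"  (len 7)
t=9: "100110001"  (len 9)
t=10: "0011000110"  (len 10)
t=11: "011000110"  (len 9)
t=12: "11000110"  (len 8)
t=13: "100011010"  (len 9)
t=14: "000110101"  (len 9)
t=15: "00110101"  (len 8)
t=16: "0110101"  (len 7)
t=17: "110101"  (len 6)
t=18: "10101001"  (len 8)
t=19: "010100110"  (len 9)
t=20: "10100110"  (len 8)
t=21: "0100110001"  (len 10)
t=22: "100110001"  (len 9)
t=23: "001100011"  (len 9)
t=24: "01100011"  (len 8)
t=25: "1100011"  (len 7)
t=26: "1000111"  (len 7)
t=27: "000111001"  (len 9)
t=28: "00111001"  (len 8)
t=29: "0111001"  (len 7)

011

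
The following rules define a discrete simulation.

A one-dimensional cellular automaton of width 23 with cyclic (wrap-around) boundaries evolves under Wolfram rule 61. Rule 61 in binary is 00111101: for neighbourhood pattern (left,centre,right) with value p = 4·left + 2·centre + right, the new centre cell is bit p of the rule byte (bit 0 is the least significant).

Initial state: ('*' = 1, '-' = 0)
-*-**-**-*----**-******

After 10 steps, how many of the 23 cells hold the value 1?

gen 0: -*-**-**-*----**-******
gen 1: ****-**-*****-*-**-----
gen 2: *---**-**----****-****-
gen 3: ***-*-**-***-*---**---*
gen 4: ---****-**--****-*-**-*
gen 5: **-*---**-*-*---****-**
gen 6: --****-*-******-*---**-
gen 7: *-*---****-----****-*-*
gen 8: -****-*---****-*---****
gen 9: **---****-*---****-*---
gen 10: *-**-*---****-*---****-

13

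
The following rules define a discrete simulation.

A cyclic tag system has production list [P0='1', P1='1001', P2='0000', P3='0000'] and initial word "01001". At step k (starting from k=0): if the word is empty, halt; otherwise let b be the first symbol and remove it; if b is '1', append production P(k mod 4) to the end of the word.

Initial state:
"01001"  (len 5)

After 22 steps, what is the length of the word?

step 0: "01001"  (len 5)
step 1: "1001"  (len 4)
step 2: "0011001"  (len 7)
step 3: "011001"  (len 6)
step 4: "11001"  (len 5)
step 5: "10011"  (len 5)
step 6: "00111001"  (len 8)
step 7: "0111001"  (len 7)
step 8: "111001"  (len 6)
step 9: "110011"  (len 6)
step 10: "100111001"  (len 9)
step 11: "001110010000"  (len 12)
step 12: "01110010000"  (len 11)
step 13: "1110010000"  (len 10)
step 14: "1100100001001"  (len 13)
step 15: "1001000010010000"  (len 16)
step 16: "0010000100100000000"  (len 19)
step 17: "010000100100000000"  (len 18)
step 18: "10000100100000000"  (len 17)
step 19: "00001001000000000000"  (len 20)
step 20: "0001001000000000000"  (len 19)
step 21: "001001000000000000"  (len 18)
step 22: "01001000000000000"  (len 17)

17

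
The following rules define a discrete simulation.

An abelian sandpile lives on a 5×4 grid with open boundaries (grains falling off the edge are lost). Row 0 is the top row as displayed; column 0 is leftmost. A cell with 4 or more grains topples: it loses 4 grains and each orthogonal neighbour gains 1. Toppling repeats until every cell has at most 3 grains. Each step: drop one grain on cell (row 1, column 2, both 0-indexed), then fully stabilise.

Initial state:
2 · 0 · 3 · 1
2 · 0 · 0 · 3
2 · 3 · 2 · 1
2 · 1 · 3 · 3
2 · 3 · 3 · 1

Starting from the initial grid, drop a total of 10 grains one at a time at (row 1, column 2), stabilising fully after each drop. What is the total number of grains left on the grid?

0) 2 · 0 · 3 · 1
2 · 0 · 0 · 3
2 · 3 · 2 · 1
2 · 1 · 3 · 3
2 · 3 · 3 · 1
1) 2 · 0 · 3 · 1
2 · 0 · 1 · 3
2 · 3 · 2 · 1
2 · 1 · 3 · 3
2 · 3 · 3 · 1
2) 2 · 0 · 3 · 1
2 · 0 · 2 · 3
2 · 3 · 2 · 1
2 · 1 · 3 · 3
2 · 3 · 3 · 1
3) 2 · 0 · 3 · 1
2 · 0 · 3 · 3
2 · 3 · 2 · 1
2 · 1 · 3 · 3
2 · 3 · 3 · 1
4) 2 · 1 · 0 · 3
2 · 1 · 2 · 0
2 · 3 · 3 · 2
2 · 1 · 3 · 3
2 · 3 · 3 · 1
5) 2 · 1 · 0 · 3
2 · 1 · 3 · 0
2 · 3 · 3 · 2
2 · 1 · 3 · 3
2 · 3 · 3 · 1
6) 2 · 1 · 1 · 3
2 · 3 · 1 · 2
3 · 1 · 3 · 0
3 · 0 · 3 · 1
3 · 1 · 1 · 3
7) 2 · 1 · 1 · 3
2 · 3 · 2 · 2
3 · 1 · 3 · 0
3 · 0 · 3 · 1
3 · 1 · 1 · 3
8) 2 · 1 · 1 · 3
2 · 3 · 3 · 2
3 · 1 · 3 · 0
3 · 0 · 3 · 1
3 · 1 · 1 · 3
9) 2 · 2 · 2 · 3
3 · 0 · 2 · 3
3 · 3 · 1 · 1
3 · 1 · 0 · 2
3 · 1 · 2 · 3
10) 2 · 2 · 2 · 3
3 · 0 · 3 · 3
3 · 3 · 1 · 1
3 · 1 · 0 · 2
3 · 1 · 2 · 3

41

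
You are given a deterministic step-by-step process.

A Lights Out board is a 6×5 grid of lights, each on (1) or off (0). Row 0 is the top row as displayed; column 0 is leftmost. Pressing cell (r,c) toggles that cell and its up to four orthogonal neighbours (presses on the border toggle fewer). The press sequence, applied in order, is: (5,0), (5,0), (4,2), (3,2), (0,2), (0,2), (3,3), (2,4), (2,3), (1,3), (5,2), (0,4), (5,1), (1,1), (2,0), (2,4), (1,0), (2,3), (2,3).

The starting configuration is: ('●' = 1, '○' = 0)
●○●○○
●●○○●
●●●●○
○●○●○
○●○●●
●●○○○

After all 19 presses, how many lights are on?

19

[0] ●○●○○
●●○○●
●●●●○
○●○●○
○●○●●
●●○○○
[1] ●○●○○
●●○○●
●●●●○
○●○●○
●●○●●
○○○○○
[2] ●○●○○
●●○○●
●●●●○
○●○●○
○●○●●
●●○○○
[3] ●○●○○
●●○○●
●●●●○
○●●●○
○○●○●
●●●○○
[4] ●○●○○
●●○○●
●●○●○
○○○○○
○○○○●
●●●○○
[5] ●●○●○
●●●○●
●●○●○
○○○○○
○○○○●
●●●○○
[6] ●○●○○
●●○○●
●●○●○
○○○○○
○○○○●
●●●○○
[7] ●○●○○
●●○○●
●●○○○
○○●●●
○○○●●
●●●○○
[8] ●○●○○
●●○○○
●●○●●
○○●●○
○○○●●
●●●○○
[9] ●○●○○
●●○●○
●●●○○
○○●○○
○○○●●
●●●○○
[10] ●○●●○
●●●○●
●●●●○
○○●○○
○○○●●
●●●○○
[11] ●○●●○
●●●○●
●●●●○
○○●○○
○○●●●
●○○●○
[12] ●○●○●
●●●○○
●●●●○
○○●○○
○○●●●
●○○●○
[13] ●○●○●
●●●○○
●●●●○
○○●○○
○●●●●
○●●●○
[14] ●●●○●
○○○○○
●○●●○
○○●○○
○●●●●
○●●●○
[15] ●●●○●
●○○○○
○●●●○
●○●○○
○●●●●
○●●●○
[16] ●●●○●
●○○○●
○●●○●
●○●○●
○●●●●
○●●●○
[17] ○●●○●
○●○○●
●●●○●
●○●○●
○●●●●
○●●●○
[18] ○●●○●
○●○●●
●●○●○
●○●●●
○●●●●
○●●●○
[19] ○●●○●
○●○○●
●●●○●
●○●○●
○●●●●
○●●●○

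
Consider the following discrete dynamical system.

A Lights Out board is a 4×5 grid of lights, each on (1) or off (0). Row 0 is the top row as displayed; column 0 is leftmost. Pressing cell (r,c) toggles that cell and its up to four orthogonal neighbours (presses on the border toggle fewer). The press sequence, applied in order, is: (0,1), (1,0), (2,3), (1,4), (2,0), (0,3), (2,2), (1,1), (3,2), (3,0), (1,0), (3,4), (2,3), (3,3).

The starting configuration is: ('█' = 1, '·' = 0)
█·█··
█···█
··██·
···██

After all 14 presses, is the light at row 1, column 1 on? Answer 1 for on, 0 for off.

0

[0] █·█··
█···█
··██·
···██
[1] ·█···
██··█
··██·
···██
[2] ██···
····█
█·██·
···██
[3] ██···
···██
█···█
····█
[4] ██··█
·····
█····
····█
[5] ██··█
█····
·█···
█···█
[6] ████·
█··█·
·█···
█···█
[7] ████·
█·██·
··██·
█·█·█
[8] █·██·
·█·█·
·███·
█·█·█
[9] █·██·
·█·█·
·█·█·
██·██
[10] █·██·
·█·█·
██·█·
···██
[11] ··██·
█··█·
·█·█·
···██
[12] ··██·
█··█·
·█·██
·····
[13] ··██·
█····
·██··
···█·
[14] ··██·
█····
·███·
··█·█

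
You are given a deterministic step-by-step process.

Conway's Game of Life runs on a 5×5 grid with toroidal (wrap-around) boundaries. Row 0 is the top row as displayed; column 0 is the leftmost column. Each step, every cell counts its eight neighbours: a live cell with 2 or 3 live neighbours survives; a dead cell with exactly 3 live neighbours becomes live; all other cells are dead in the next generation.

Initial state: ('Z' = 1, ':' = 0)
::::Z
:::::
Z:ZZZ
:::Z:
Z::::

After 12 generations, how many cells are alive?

6

[0] ::::Z
:::::
Z:ZZZ
:::Z:
Z::::
[1] :::::
Z::::
::ZZZ
ZZZZ:
::::Z
[2] :::::
:::ZZ
:::::
ZZ:::
ZZZZZ
[3] :Z:::
:::::
Z:::Z
:::Z:
::ZZZ
[4] ::ZZ:
Z::::
::::Z
Z:Z::
::ZZZ
[5] :ZZ::
:::ZZ
ZZ::Z
ZZZ::
::::Z
[6] Z:Z:Z
:::ZZ
:::::
::ZZ:
:::Z:
[7] Z:Z::
Z::ZZ
::Z:Z
::ZZ:
:Z:::
[8] Z:ZZ:
Z:Z::
ZZZ::
:ZZZ:
:Z:Z:
[9] Z::Z:
Z::::
Z:::Z
:::ZZ
Z::::
[10] ZZ:::
ZZ:::
Z::Z:
:::Z:
Z::Z:
[11] ::Z::
::Z::
ZZZ::
::ZZ:
ZZZ::
[12] ::ZZ:
::ZZ:
:::::
:::ZZ
:::::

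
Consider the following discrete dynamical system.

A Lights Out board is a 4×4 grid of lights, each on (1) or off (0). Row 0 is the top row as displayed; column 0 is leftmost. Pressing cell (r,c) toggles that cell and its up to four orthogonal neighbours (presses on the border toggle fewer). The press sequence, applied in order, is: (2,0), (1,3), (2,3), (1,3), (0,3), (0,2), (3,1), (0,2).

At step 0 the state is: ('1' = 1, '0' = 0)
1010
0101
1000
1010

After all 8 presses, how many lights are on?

k=0  1010
0101
1000
1010
k=1  1010
1101
0100
0010
k=2  1011
1110
0101
0010
k=3  1011
1111
0110
0011
k=4  1010
1100
0111
0011
k=5  1001
1101
0111
0011
k=6  1110
1111
0111
0011
k=7  1110
1111
0011
1101
k=8  1001
1101
0011
1101

10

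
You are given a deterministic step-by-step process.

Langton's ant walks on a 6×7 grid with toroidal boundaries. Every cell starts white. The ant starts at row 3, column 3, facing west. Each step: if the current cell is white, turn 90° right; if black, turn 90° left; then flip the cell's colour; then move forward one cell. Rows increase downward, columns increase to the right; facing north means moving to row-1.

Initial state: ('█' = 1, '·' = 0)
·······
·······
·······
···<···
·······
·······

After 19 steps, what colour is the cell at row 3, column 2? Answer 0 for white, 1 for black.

[0] ·······
·······
·······
···<···
·······
·······
[1] ·······
·······
···^···
···█···
·······
·······
[2] ·······
·······
···█>··
···█···
·······
·······
[3] ·······
·······
···██··
···█v··
·······
·······
[4] ·······
·······
···██··
···<█··
·······
·······
[5] ·······
·······
···██··
····█··
···v···
·······
[6] ·······
·······
···██··
····█··
··<█···
·······
[7] ·······
·······
···██··
··^·█··
··██···
·······
[8] ·······
·······
···██··
··█>█··
··██···
·······
[9] ·······
·······
···██··
··███··
··█v···
·······
[10] ·······
·······
···██··
··███··
··█·>··
·······
[11] ·······
·······
···██··
··███··
··█·█··
····v··
[12] ·······
·······
···██··
··███··
··█·█··
···<█··
[13] ·······
·······
···██··
··███··
··█^█··
···██··
[14] ·······
·······
···██··
··███··
··██>··
···██··
[15] ·······
·······
···██··
··██^··
··██···
···██··
[16] ·······
·······
···██··
··█<···
··██···
···██··
[17] ·······
·······
···██··
··█····
··█v···
···██··
[18] ·······
·······
···██··
··█····
··█·>··
···██··
[19] ·······
·······
···██··
··█····
··█·█··
···█v··

1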